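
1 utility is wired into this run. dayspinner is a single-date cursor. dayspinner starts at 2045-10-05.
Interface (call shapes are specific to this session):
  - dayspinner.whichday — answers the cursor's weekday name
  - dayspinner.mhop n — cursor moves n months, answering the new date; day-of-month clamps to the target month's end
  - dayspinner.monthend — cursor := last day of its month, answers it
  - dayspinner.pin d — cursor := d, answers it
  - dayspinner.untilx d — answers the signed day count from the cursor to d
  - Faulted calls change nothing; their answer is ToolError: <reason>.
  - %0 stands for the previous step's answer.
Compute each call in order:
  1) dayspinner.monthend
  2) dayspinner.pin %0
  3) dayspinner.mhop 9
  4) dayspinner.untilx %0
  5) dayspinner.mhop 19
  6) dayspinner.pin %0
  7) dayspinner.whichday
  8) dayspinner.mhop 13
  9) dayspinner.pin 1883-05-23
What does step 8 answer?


// 1. dayspinner.monthend() => 2045-10-31
// 2. dayspinner.pin(%0) => 2045-10-31
// 3. dayspinner.mhop(9) => 2046-07-31
// 4. dayspinner.untilx(%0) => 0
// 5. dayspinner.mhop(19) => 2048-02-29
// 6. dayspinner.pin(%0) => 2048-02-29
// 7. dayspinner.whichday() => Saturday
// 8. dayspinner.mhop(13) => 2049-03-29
// 9. dayspinner.pin(1883-05-23) => 1883-05-23

Answer: 2049-03-29


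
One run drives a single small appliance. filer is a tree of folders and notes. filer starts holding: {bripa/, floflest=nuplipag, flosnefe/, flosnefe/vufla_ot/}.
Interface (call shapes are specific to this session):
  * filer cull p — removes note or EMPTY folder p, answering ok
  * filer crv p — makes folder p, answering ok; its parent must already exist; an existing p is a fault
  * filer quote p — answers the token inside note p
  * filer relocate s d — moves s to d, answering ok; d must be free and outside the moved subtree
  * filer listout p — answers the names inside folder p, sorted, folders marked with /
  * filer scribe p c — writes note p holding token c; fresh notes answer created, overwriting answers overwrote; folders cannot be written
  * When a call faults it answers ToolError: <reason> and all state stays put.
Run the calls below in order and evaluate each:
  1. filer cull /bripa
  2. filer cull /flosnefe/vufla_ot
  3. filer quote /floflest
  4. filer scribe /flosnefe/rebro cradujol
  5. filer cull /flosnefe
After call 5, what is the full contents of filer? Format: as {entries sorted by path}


[in] filer cull p→/bripa
:: ok
[in] filer cull p→/flosnefe/vufla_ot
:: ok
[in] filer quote p→/floflest
:: nuplipag
[in] filer scribe p→/flosnefe/rebro c→cradujol
:: created
[in] filer cull p→/flosnefe
:: ToolError: not empty

Answer: {floflest=nuplipag, flosnefe/, flosnefe/rebro=cradujol}


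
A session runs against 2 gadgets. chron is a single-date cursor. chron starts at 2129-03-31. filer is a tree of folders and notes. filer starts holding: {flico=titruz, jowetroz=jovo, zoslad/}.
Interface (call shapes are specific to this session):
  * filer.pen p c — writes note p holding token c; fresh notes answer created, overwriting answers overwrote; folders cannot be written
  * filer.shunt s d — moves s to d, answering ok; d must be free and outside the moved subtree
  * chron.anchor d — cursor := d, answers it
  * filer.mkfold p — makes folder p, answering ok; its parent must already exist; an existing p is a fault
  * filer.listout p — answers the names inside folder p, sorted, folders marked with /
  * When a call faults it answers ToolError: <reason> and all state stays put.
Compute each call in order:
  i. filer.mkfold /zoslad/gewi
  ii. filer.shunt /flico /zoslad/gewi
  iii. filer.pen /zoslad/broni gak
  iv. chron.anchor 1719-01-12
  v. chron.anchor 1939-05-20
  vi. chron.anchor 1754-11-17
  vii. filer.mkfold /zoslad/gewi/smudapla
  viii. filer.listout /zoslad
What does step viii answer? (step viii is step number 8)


Next I call mkfold using /zoslad/gewi, which returns ok.
I try shunt using /flico, /zoslad/gewi, → ToolError: exists.
Invoking pen using /zoslad/broni, gak, — result: created.
Now I run anchor using 1719-01-12, and observe 1719-01-12.
Next I call anchor using 1939-05-20, and get 1939-05-20.
I run anchor using 1754-11-17, and observe 1754-11-17.
I run mkfold using /zoslad/gewi/smudapla, and observe ok.
I use listout using /zoslad, which returns [broni, gewi/].

Answer: [broni, gewi/]


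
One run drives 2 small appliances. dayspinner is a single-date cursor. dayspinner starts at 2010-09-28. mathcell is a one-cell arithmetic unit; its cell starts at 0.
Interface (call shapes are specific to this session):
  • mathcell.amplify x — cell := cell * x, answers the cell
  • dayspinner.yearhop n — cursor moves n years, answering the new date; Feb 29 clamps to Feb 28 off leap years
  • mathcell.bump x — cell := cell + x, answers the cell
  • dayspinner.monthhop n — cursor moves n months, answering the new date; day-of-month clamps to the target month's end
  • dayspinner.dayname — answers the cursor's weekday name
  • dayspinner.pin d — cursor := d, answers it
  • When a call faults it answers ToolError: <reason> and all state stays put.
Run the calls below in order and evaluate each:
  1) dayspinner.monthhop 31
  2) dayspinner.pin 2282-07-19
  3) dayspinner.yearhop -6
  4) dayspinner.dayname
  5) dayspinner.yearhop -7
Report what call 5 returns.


Answer: 2269-07-19

Derivation:
Now I run dayspinner.monthhop(n=31): 2013-04-28.
I use dayspinner.pin(d=2282-07-19), and get 2282-07-19.
I call dayspinner.yearhop(n=-6): 2276-07-19.
I use dayspinner.dayname, giving Wednesday.
I call dayspinner.yearhop(n=-7), and observe 2269-07-19.


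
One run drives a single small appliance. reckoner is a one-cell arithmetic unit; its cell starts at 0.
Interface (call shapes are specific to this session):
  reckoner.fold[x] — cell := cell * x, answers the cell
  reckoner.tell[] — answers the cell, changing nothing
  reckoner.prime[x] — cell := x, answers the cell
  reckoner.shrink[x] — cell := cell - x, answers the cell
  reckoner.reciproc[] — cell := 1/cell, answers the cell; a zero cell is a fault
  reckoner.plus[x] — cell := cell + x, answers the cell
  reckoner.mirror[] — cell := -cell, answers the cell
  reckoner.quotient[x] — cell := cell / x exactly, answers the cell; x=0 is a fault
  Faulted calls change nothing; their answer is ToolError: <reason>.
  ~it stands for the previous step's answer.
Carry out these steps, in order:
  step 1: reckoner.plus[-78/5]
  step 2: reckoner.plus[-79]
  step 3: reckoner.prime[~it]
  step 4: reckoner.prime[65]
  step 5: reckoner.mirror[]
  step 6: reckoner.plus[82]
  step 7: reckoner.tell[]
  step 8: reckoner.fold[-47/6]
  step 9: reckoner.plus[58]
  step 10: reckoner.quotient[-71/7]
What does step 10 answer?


Answer: 3157/426

Derivation:
~$ reckoner.plus x: -78/5
= -78/5
~$ reckoner.plus x: -79
= -473/5
~$ reckoner.prime x: ~it
= -473/5
~$ reckoner.prime x: 65
= 65
~$ reckoner.mirror
= -65
~$ reckoner.plus x: 82
= 17
~$ reckoner.tell
= 17
~$ reckoner.fold x: -47/6
= -799/6
~$ reckoner.plus x: 58
= -451/6
~$ reckoner.quotient x: -71/7
= 3157/426


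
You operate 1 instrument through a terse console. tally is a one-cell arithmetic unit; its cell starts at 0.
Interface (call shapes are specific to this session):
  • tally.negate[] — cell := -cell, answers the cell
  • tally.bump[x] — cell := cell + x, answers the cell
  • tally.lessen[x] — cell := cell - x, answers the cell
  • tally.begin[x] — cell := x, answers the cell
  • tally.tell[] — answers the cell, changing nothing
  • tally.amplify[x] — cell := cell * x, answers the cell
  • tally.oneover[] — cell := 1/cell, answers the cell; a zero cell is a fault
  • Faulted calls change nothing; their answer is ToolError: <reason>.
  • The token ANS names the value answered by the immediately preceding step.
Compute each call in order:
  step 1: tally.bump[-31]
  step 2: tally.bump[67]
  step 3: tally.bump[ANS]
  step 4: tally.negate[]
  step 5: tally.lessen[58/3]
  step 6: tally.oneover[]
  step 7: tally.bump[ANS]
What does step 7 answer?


Answer: -3/137

Derivation:
% tally.bump x=-31
  -31
% tally.bump x=67
  36
% tally.bump x=ANS
  72
% tally.negate
  -72
% tally.lessen x=58/3
  -274/3
% tally.oneover
  -3/274
% tally.bump x=ANS
  -3/137


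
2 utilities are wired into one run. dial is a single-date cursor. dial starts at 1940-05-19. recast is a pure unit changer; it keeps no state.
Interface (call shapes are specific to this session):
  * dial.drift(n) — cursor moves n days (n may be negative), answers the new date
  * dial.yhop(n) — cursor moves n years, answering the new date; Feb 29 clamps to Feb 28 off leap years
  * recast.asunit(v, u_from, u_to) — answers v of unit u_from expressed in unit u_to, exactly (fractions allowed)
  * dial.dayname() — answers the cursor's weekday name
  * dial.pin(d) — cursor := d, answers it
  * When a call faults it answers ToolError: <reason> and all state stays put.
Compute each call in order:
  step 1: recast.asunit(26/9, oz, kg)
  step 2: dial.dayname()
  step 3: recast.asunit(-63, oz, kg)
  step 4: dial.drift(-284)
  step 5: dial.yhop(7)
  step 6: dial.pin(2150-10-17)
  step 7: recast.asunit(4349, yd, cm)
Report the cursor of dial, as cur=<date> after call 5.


! asunit(v=26/9, u_from=oz, u_to=kg) == 589670081/7200000000
! dayname() == Sunday
! asunit(v=-63, u_from=oz, u_to=kg) == -2857631931/1600000000
! drift(n=-284) == 1939-08-09
! yhop(n=7) == 1946-08-09
! pin(d=2150-10-17) == 2150-10-17
! asunit(v=4349, u_from=yd, u_to=cm) == 9941814/25

Answer: cur=1946-08-09


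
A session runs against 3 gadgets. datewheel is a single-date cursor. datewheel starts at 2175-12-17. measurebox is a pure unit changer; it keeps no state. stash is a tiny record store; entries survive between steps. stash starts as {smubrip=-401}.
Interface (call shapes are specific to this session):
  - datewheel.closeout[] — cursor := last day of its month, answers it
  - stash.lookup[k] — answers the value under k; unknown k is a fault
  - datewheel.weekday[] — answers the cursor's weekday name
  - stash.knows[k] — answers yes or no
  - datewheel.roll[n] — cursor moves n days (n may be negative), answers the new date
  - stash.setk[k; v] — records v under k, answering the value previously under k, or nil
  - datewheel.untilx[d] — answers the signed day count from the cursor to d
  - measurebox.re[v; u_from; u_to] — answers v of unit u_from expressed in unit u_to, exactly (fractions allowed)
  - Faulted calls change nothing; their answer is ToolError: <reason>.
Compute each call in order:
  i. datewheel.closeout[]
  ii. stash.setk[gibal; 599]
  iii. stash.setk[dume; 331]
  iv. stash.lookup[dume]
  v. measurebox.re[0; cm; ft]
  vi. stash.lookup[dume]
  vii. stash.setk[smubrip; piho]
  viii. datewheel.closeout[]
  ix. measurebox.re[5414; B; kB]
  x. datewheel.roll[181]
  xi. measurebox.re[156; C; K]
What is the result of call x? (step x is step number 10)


Answer: 2176-06-29

Derivation:
[in] datewheel.closeout
[out] 2175-12-31
[in] stash.setk k=gibal v=599
[out] nil
[in] stash.setk k=dume v=331
[out] nil
[in] stash.lookup k=dume
[out] 331
[in] measurebox.re v=0 u_from=cm u_to=ft
[out] 0
[in] stash.lookup k=dume
[out] 331
[in] stash.setk k=smubrip v=piho
[out] -401
[in] datewheel.closeout
[out] 2175-12-31
[in] measurebox.re v=5414 u_from=B u_to=kB
[out] 2707/500
[in] datewheel.roll n=181
[out] 2176-06-29
[in] measurebox.re v=156 u_from=C u_to=K
[out] 8583/20


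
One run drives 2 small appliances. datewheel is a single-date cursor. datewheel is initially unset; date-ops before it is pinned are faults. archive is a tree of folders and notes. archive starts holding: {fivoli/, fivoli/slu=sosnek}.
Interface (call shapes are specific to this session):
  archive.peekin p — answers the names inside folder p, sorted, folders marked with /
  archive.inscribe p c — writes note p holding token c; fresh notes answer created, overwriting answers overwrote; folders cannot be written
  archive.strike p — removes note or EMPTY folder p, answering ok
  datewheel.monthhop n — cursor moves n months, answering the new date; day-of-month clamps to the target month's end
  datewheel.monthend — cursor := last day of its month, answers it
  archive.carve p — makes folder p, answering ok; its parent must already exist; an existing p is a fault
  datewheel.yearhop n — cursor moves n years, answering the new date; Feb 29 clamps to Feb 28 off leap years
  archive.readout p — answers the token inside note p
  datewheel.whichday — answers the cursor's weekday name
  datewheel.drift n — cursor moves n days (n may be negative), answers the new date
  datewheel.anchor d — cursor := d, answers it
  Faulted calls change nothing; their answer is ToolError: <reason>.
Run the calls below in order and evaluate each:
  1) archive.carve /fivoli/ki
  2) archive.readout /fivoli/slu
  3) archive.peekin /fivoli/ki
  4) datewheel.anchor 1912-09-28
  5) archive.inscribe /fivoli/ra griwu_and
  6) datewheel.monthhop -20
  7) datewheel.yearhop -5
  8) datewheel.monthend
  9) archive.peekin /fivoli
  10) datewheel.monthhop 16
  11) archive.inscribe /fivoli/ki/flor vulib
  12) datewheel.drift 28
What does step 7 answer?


Answer: 1906-01-28

Derivation:
Act: archive.carve[p=/fivoli/ki]
Obs: ok
Act: archive.readout[p=/fivoli/slu]
Obs: sosnek
Act: archive.peekin[p=/fivoli/ki]
Obs: []
Act: datewheel.anchor[d=1912-09-28]
Obs: 1912-09-28
Act: archive.inscribe[p=/fivoli/ra; c=griwu_and]
Obs: created
Act: datewheel.monthhop[n=-20]
Obs: 1911-01-28
Act: datewheel.yearhop[n=-5]
Obs: 1906-01-28
Act: datewheel.monthend[]
Obs: 1906-01-31
Act: archive.peekin[p=/fivoli]
Obs: [ki/, ra, slu]
Act: datewheel.monthhop[n=16]
Obs: 1907-05-31
Act: archive.inscribe[p=/fivoli/ki/flor; c=vulib]
Obs: created
Act: datewheel.drift[n=28]
Obs: 1907-06-28


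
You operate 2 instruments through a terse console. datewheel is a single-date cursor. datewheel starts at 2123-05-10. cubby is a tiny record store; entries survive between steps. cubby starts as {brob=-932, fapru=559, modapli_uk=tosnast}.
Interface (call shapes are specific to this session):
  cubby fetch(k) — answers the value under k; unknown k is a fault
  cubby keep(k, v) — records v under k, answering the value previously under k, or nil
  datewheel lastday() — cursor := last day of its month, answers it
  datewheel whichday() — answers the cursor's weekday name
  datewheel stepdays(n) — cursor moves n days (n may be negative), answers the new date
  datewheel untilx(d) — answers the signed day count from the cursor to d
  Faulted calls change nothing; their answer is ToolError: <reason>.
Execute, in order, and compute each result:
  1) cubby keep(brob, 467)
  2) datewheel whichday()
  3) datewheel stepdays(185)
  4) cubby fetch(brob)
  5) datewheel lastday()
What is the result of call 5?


Step: cubby keep[k='brob'; v='467']
Result: -932
Step: datewheel whichday[]
Result: Monday
Step: datewheel stepdays[n='185']
Result: 2123-11-11
Step: cubby fetch[k='brob']
Result: 467
Step: datewheel lastday[]
Result: 2123-11-30

Answer: 2123-11-30


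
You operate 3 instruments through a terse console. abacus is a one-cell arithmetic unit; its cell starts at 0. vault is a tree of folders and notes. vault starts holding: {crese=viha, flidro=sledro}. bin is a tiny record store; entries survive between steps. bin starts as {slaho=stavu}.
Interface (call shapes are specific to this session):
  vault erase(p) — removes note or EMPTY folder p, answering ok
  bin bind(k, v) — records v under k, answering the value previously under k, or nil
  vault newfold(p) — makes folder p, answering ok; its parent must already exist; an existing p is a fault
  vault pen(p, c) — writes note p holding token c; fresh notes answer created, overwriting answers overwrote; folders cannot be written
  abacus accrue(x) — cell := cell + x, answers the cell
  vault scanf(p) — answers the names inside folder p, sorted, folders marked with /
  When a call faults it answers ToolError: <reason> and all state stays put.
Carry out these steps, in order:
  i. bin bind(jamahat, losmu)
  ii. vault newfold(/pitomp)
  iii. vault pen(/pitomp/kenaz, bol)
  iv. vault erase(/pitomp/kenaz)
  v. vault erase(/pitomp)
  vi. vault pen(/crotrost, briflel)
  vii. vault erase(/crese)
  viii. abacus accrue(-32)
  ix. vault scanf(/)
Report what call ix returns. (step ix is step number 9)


> bin bind k: jamahat v: losmu
[out] nil
> vault newfold p: /pitomp
[out] ok
> vault pen p: /pitomp/kenaz c: bol
[out] created
> vault erase p: /pitomp/kenaz
[out] ok
> vault erase p: /pitomp
[out] ok
> vault pen p: /crotrost c: briflel
[out] created
> vault erase p: /crese
[out] ok
> abacus accrue x: -32
[out] -32
> vault scanf p: /
[out] [crotrost, flidro]

Answer: [crotrost, flidro]


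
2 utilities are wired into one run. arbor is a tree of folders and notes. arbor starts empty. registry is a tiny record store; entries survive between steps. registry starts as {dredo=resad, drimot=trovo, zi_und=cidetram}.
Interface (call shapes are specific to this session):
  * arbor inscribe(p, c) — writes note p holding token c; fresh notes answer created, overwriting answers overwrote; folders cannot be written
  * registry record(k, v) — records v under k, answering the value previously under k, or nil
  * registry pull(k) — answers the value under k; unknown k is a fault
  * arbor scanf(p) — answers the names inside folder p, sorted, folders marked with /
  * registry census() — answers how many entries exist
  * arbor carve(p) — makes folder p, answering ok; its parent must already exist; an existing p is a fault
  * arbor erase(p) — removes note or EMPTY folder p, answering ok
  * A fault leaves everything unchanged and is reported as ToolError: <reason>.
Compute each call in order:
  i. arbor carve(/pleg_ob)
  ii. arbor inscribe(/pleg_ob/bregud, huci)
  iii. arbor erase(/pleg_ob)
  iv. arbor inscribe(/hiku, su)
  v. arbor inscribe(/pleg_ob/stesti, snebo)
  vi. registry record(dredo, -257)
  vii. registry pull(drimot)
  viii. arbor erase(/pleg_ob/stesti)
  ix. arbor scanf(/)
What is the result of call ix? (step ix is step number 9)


~$ arbor carve p='/pleg_ob'
:: ok
~$ arbor inscribe p='/pleg_ob/bregud' c='huci'
:: created
~$ arbor erase p='/pleg_ob'
:: ToolError: not empty
~$ arbor inscribe p='/hiku' c='su'
:: created
~$ arbor inscribe p='/pleg_ob/stesti' c='snebo'
:: created
~$ registry record k='dredo' v='-257'
:: resad
~$ registry pull k='drimot'
:: trovo
~$ arbor erase p='/pleg_ob/stesti'
:: ok
~$ arbor scanf p='/'
:: [hiku, pleg_ob/]

Answer: [hiku, pleg_ob/]


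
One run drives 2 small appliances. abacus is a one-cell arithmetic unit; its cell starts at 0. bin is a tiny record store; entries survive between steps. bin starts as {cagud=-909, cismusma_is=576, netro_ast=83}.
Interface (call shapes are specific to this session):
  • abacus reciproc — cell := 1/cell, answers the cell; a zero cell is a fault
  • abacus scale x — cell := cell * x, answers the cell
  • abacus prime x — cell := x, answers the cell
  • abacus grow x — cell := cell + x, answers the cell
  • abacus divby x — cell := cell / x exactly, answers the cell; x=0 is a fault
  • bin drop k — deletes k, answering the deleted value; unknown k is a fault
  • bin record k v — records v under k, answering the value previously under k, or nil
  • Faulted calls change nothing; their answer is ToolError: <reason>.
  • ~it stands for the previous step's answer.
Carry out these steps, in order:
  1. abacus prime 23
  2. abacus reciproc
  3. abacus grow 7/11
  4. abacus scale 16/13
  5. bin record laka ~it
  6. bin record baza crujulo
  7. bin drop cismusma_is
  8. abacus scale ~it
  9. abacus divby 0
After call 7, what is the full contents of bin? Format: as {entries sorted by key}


Answer: {baza=crujulo, cagud=-909, laka=2752/3289, netro_ast=83}

Derivation:
# abacus prime(23) == 23
# abacus reciproc() == 1/23
# abacus grow(7/11) == 172/253
# abacus scale(16/13) == 2752/3289
# bin record(laka, ~it) == nil
# bin record(baza, crujulo) == nil
# bin drop(cismusma_is) == 576
# abacus scale(~it) == 1585152/3289
# abacus divby(0) == ToolError: division by zero


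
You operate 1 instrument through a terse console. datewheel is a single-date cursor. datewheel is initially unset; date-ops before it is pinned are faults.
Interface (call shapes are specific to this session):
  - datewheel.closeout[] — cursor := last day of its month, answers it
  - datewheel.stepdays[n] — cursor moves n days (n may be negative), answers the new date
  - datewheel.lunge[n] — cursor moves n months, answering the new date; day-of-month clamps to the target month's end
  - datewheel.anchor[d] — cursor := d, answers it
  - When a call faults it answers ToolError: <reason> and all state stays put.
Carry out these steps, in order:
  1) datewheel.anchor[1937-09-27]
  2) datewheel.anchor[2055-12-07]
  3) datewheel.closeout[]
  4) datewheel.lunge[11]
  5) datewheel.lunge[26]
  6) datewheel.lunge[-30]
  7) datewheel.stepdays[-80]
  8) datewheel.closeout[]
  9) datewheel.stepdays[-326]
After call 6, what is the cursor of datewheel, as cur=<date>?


I invoke datewheel.anchor(d='1937-09-27'), and observe 1937-09-27.
Next I call datewheel.anchor(d='2055-12-07'), yielding 2055-12-07.
I call datewheel.closeout, — result: 2055-12-31.
Now I run datewheel.lunge(n='11'): 2056-11-30.
I call datewheel.lunge(n='26'), and get 2059-01-30.
I try datewheel.lunge(n='-30'), which returns 2056-07-30.
I run datewheel.stepdays(n='-80'), — result: 2056-05-11.
I call datewheel.closeout, and observe 2056-05-31.
Using datewheel.stepdays(n='-326'), and get 2055-07-10.

Answer: cur=2056-07-30


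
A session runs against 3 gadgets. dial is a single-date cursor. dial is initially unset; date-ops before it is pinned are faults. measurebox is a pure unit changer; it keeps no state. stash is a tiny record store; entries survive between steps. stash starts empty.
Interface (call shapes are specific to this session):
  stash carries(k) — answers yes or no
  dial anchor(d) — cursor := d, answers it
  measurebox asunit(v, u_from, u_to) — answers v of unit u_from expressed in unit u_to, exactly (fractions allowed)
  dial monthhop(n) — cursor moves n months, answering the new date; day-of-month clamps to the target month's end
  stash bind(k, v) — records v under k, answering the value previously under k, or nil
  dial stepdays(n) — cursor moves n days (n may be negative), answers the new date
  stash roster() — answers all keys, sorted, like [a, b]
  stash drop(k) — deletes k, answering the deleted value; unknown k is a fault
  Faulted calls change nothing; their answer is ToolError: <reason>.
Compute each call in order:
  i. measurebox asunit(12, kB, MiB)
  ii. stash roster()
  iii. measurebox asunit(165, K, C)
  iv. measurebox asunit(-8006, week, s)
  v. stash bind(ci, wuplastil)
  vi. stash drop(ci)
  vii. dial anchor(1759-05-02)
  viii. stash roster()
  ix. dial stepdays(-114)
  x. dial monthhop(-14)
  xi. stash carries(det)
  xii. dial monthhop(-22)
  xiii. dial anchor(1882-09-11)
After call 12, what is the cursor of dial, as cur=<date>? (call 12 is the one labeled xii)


Answer: cur=1756-01-08

Derivation:
CALL measurebox asunit[v: 12; u_from: kB; u_to: MiB]
RET  375/32768
CALL stash roster[]
RET  []
CALL measurebox asunit[v: 165; u_from: K; u_to: C]
RET  -2163/20
CALL measurebox asunit[v: -8006; u_from: week; u_to: s]
RET  -4842028800
CALL stash bind[k: ci; v: wuplastil]
RET  nil
CALL stash drop[k: ci]
RET  wuplastil
CALL dial anchor[d: 1759-05-02]
RET  1759-05-02
CALL stash roster[]
RET  []
CALL dial stepdays[n: -114]
RET  1759-01-08
CALL dial monthhop[n: -14]
RET  1757-11-08
CALL stash carries[k: det]
RET  no
CALL dial monthhop[n: -22]
RET  1756-01-08
CALL dial anchor[d: 1882-09-11]
RET  1882-09-11


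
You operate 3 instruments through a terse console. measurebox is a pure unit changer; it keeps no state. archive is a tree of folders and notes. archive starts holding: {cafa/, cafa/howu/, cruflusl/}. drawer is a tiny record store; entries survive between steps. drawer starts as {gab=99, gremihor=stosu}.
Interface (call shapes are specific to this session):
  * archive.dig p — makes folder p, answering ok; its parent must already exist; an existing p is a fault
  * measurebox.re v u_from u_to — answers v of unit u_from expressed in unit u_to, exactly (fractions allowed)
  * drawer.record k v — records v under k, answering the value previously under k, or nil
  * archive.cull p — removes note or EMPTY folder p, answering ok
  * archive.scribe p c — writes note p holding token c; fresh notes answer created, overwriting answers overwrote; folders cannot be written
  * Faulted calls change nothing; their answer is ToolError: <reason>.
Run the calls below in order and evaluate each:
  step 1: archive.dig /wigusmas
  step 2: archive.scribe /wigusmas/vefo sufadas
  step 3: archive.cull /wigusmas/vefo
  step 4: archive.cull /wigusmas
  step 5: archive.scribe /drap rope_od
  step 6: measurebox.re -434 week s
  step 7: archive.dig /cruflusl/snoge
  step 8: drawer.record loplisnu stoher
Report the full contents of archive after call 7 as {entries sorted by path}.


Act: archive.dig[p='/wigusmas']
Obs: ok
Act: archive.scribe[p='/wigusmas/vefo'; c='sufadas']
Obs: created
Act: archive.cull[p='/wigusmas/vefo']
Obs: ok
Act: archive.cull[p='/wigusmas']
Obs: ok
Act: archive.scribe[p='/drap'; c='rope_od']
Obs: created
Act: measurebox.re[v='-434'; u_from='week'; u_to='s']
Obs: -262483200
Act: archive.dig[p='/cruflusl/snoge']
Obs: ok
Act: drawer.record[k='loplisnu'; v='stoher']
Obs: nil

Answer: {cafa/, cafa/howu/, cruflusl/, cruflusl/snoge/, drap=rope_od}


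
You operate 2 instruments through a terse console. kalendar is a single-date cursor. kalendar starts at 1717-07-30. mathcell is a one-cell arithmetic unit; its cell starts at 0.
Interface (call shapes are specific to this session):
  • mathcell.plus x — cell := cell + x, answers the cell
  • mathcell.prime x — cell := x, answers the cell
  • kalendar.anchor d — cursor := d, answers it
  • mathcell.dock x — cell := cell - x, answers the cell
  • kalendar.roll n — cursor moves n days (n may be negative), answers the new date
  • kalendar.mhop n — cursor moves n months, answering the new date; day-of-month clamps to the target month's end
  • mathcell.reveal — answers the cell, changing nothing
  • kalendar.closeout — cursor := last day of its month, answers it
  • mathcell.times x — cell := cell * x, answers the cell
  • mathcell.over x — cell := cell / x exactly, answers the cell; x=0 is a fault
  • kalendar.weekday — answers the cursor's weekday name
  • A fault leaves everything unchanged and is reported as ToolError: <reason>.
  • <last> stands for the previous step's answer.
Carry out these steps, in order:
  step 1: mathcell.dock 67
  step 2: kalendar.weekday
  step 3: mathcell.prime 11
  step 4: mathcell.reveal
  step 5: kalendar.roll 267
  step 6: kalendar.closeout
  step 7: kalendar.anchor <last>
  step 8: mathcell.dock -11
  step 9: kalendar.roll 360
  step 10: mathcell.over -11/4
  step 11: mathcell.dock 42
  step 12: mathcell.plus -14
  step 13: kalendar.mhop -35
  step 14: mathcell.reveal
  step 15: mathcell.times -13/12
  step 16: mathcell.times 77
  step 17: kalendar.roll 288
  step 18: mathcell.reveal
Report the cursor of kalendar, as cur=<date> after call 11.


Answer: cur=1719-04-25

Derivation:
Step: dock[x='67']
Result: -67
Step: weekday[]
Result: Friday
Step: prime[x='11']
Result: 11
Step: reveal[]
Result: 11
Step: roll[n='267']
Result: 1718-04-23
Step: closeout[]
Result: 1718-04-30
Step: anchor[d='<last>']
Result: 1718-04-30
Step: dock[x='-11']
Result: 22
Step: roll[n='360']
Result: 1719-04-25
Step: over[x='-11/4']
Result: -8
Step: dock[x='42']
Result: -50
Step: plus[x='-14']
Result: -64
Step: mhop[n='-35']
Result: 1716-05-25
Step: reveal[]
Result: -64
Step: times[x='-13/12']
Result: 208/3
Step: times[x='77']
Result: 16016/3
Step: roll[n='288']
Result: 1717-03-09
Step: reveal[]
Result: 16016/3


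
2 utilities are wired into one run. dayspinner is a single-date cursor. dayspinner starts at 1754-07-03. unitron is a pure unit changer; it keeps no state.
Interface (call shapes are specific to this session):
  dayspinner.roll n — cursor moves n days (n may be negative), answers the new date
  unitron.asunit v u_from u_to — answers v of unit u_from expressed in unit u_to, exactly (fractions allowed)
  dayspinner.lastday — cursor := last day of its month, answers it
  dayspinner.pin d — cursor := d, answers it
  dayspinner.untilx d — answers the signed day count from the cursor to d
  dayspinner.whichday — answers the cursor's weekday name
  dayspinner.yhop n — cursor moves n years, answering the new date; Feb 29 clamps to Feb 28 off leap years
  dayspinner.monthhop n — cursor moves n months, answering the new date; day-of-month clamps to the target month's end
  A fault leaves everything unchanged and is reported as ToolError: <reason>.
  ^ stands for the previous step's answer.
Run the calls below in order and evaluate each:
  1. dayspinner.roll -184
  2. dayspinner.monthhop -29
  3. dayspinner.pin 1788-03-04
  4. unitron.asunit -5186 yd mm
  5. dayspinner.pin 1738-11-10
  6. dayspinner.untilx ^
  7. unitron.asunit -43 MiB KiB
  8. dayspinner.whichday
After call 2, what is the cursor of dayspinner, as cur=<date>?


CALL roll[n='-184']
RET  1753-12-31
CALL monthhop[n='-29']
RET  1751-07-31
CALL pin[d='1788-03-04']
RET  1788-03-04
CALL asunit[v='-5186'; u_from='yd'; u_to='mm']
RET  -23710392/5
CALL pin[d='1738-11-10']
RET  1738-11-10
CALL untilx[d='^']
RET  0
CALL asunit[v='-43'; u_from='MiB'; u_to='KiB']
RET  -44032
CALL whichday[]
RET  Monday

Answer: cur=1751-07-31


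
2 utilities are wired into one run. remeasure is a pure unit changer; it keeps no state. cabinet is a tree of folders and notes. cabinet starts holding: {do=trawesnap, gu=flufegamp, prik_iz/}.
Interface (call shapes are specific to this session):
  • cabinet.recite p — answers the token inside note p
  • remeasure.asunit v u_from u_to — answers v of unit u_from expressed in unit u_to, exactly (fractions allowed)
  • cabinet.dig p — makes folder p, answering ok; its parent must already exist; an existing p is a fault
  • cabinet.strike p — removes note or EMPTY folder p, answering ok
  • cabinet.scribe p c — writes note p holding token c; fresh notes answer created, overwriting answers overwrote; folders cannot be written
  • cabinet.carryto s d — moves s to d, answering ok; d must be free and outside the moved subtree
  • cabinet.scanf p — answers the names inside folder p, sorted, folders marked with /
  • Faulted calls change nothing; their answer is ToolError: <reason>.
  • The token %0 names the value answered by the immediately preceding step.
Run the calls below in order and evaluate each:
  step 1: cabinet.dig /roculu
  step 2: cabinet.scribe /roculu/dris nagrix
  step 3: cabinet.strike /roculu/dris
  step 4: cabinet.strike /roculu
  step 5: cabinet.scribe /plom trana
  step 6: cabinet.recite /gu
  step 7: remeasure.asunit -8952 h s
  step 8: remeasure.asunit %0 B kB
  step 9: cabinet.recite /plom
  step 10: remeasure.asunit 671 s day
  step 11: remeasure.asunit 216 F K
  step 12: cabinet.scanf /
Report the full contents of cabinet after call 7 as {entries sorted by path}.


Act: cabinet.dig[p='/roculu']
Obs: ok
Act: cabinet.scribe[p='/roculu/dris'; c='nagrix']
Obs: created
Act: cabinet.strike[p='/roculu/dris']
Obs: ok
Act: cabinet.strike[p='/roculu']
Obs: ok
Act: cabinet.scribe[p='/plom'; c='trana']
Obs: created
Act: cabinet.recite[p='/gu']
Obs: flufegamp
Act: remeasure.asunit[v='-8952'; u_from='h'; u_to='s']
Obs: -32227200
Act: remeasure.asunit[v='%0'; u_from='B'; u_to='kB']
Obs: -161136/5
Act: cabinet.recite[p='/plom']
Obs: trana
Act: remeasure.asunit[v='671'; u_from='s'; u_to='day']
Obs: 671/86400
Act: remeasure.asunit[v='216'; u_from='F'; u_to='K']
Obs: 67567/180
Act: cabinet.scanf[p='/']
Obs: [do, gu, plom, prik_iz/]

Answer: {do=trawesnap, gu=flufegamp, plom=trana, prik_iz/}


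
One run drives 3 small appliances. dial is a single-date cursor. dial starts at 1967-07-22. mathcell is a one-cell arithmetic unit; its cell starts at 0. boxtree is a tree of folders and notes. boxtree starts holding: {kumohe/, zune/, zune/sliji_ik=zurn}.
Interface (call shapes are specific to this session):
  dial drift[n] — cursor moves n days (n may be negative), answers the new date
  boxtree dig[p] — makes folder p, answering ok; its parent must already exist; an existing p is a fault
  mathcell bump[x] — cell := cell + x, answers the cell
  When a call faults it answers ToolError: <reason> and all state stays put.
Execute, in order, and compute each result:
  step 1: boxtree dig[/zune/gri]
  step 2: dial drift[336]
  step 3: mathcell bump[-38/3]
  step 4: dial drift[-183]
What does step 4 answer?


Answer: 1967-12-22

Derivation:
·→ boxtree dig(/zune/gri)
·← ok
·→ dial drift(336)
·← 1968-06-22
·→ mathcell bump(-38/3)
·← -38/3
·→ dial drift(-183)
·← 1967-12-22


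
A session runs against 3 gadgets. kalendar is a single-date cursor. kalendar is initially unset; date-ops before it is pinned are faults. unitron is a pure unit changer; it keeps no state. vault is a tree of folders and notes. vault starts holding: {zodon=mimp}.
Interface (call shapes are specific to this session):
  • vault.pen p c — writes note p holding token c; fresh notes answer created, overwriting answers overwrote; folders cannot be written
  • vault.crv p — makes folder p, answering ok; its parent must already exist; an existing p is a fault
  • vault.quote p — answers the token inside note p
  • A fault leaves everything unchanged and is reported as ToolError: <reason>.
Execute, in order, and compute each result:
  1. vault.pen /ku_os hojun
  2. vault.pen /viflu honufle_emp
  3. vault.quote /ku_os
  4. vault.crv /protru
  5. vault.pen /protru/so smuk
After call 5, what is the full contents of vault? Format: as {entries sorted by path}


I try vault.pen on p: /ku_os, c: hojun, yielding created.
Then vault.pen on p: /viflu, c: honufle_emp, which returns created.
Then vault.quote on p: /ku_os, → hojun.
Invoking vault.crv on p: /protru, which returns ok.
I invoke vault.pen on p: /protru/so, c: smuk, which returns created.

Answer: {ku_os=hojun, protru/, protru/so=smuk, viflu=honufle_emp, zodon=mimp}


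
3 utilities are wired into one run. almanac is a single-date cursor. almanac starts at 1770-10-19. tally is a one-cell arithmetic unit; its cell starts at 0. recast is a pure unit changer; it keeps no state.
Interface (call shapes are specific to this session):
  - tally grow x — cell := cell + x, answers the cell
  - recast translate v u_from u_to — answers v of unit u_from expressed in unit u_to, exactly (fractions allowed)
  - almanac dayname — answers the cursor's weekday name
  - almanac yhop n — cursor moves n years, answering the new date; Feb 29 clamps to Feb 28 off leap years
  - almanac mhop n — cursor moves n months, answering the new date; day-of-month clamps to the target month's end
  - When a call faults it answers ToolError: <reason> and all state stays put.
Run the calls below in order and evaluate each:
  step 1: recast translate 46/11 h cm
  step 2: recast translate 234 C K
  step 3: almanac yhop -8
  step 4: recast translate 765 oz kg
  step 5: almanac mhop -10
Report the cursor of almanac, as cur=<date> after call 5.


Answer: cur=1761-12-19

Derivation:
>>> recast translate v=46/11 u_from=h u_to=cm
:: ToolError: incompatible units
>>> recast translate v=234 u_from=C u_to=K
:: 10143/20
>>> almanac yhop n=-8
:: 1762-10-19
>>> recast translate v=765 u_from=oz u_to=kg
:: 6939963261/320000000
>>> almanac mhop n=-10
:: 1761-12-19


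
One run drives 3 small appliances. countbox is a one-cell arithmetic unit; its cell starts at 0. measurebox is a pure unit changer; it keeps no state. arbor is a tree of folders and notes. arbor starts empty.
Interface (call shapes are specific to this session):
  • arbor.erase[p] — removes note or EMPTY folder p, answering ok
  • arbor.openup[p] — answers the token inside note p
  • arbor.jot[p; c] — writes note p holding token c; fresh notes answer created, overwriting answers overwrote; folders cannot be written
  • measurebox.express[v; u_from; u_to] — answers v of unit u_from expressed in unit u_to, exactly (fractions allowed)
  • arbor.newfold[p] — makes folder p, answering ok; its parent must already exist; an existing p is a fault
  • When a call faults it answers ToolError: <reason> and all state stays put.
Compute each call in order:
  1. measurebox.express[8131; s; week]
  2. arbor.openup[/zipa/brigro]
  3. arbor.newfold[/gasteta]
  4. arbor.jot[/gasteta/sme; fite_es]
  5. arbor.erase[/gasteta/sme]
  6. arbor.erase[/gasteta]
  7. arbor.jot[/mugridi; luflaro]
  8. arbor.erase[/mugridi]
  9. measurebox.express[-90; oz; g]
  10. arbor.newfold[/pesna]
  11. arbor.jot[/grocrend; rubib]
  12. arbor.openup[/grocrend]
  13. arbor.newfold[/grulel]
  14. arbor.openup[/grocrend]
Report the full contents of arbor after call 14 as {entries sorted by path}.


% measurebox.express(v: 8131, u_from: s, u_to: week) : 8131/604800
% arbor.openup(p: /zipa/brigro) : ToolError: not found
% arbor.newfold(p: /gasteta) : ok
% arbor.jot(p: /gasteta/sme, c: fite_es) : created
% arbor.erase(p: /gasteta/sme) : ok
% arbor.erase(p: /gasteta) : ok
% arbor.jot(p: /mugridi, c: luflaro) : created
% arbor.erase(p: /mugridi) : ok
% measurebox.express(v: -90, u_from: oz, u_to: g) : -408233133/160000
% arbor.newfold(p: /pesna) : ok
% arbor.jot(p: /grocrend, c: rubib) : created
% arbor.openup(p: /grocrend) : rubib
% arbor.newfold(p: /grulel) : ok
% arbor.openup(p: /grocrend) : rubib

Answer: {grocrend=rubib, grulel/, pesna/}


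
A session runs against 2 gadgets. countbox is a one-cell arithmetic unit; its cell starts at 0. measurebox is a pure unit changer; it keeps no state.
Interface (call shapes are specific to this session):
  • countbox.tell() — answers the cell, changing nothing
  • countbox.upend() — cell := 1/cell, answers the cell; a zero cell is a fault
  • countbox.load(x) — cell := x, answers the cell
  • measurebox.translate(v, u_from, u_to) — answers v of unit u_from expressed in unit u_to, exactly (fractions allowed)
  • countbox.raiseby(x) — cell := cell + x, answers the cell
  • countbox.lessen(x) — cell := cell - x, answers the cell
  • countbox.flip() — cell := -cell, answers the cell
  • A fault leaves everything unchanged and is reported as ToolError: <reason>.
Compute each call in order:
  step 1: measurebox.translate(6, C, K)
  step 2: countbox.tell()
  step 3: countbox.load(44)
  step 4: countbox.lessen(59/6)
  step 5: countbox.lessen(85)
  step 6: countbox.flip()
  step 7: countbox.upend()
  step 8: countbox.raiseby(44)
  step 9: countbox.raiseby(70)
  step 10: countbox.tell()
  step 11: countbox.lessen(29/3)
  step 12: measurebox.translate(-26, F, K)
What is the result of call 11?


Answer: 95483/915

Derivation:
% translate(v: 6, u_from: C, u_to: K) -> 5583/20
% tell() -> 0
% load(x: 44) -> 44
% lessen(x: 59/6) -> 205/6
% lessen(x: 85) -> -305/6
% flip() -> 305/6
% upend() -> 6/305
% raiseby(x: 44) -> 13426/305
% raiseby(x: 70) -> 34776/305
% tell() -> 34776/305
% lessen(x: 29/3) -> 95483/915
% translate(v: -26, u_from: F, u_to: K) -> 43367/180


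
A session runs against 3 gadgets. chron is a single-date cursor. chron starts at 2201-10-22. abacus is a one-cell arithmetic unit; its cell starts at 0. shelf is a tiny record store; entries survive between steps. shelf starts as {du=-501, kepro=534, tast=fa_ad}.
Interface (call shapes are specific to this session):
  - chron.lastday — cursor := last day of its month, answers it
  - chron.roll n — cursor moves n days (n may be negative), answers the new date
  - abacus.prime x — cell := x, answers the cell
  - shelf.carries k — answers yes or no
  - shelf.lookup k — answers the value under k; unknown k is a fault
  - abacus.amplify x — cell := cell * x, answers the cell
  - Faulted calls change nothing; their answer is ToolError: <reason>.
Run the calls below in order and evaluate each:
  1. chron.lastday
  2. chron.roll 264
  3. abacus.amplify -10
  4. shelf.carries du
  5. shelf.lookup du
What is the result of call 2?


Act: lastday[]
Obs: 2201-10-31
Act: roll[n→264]
Obs: 2202-07-22
Act: amplify[x→-10]
Obs: 0
Act: carries[k→du]
Obs: yes
Act: lookup[k→du]
Obs: -501

Answer: 2202-07-22
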